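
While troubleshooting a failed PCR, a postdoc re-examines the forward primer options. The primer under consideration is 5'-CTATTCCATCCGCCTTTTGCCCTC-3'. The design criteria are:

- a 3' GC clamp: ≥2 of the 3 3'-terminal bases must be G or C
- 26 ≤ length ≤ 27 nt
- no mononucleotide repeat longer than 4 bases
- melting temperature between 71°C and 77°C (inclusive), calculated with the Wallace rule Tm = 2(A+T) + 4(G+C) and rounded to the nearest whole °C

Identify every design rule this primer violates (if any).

Fails: length.

Base counts: A=2, T=9, G=2, C=11 (length 24).
GC clamp: 3' end CTC has 2 G/C ✓
length: length 24, outside 26–27 ✗
homopolymer run: longest run = 4 ✓
Tm: Tm = 2·11 + 4·13 = 74°C ✓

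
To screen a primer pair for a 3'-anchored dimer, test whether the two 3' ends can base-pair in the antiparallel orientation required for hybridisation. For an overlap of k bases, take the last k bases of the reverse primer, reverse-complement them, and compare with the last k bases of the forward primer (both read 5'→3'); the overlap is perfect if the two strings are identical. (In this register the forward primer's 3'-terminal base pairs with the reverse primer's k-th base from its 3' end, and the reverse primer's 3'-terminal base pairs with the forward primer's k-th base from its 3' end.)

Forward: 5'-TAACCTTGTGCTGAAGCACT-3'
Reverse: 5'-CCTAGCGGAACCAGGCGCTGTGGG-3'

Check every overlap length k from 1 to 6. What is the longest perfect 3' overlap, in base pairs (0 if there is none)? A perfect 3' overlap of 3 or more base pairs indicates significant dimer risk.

Last 6 bases (5'→3') — forward …AGCACT, reverse …TGTGGG.
Reverse complement of the reverse primer's last 6 bases: CCCACA; its first k bases are the reverse complement of the reverse primer's last k bases, so a perfect k-base overlap needs the forward primer's last k bases to equal them.
Comparing (forward last k vs required): k=1: T vs C ✗; k=2: CT vs CC ✗; k=3: ACT vs CCC ✗; k=4: CACT vs CCCA ✗; k=5: GCACT vs CCCAC ✗; k=6: AGCACT vs CCCACA ✗.
No overlap length from 1 to 6 is perfect, so the longest perfect 3' overlap is 0.

Longest perfect overlap: 0 complementary base pairs; below the dimer-risk threshold (threshold 3).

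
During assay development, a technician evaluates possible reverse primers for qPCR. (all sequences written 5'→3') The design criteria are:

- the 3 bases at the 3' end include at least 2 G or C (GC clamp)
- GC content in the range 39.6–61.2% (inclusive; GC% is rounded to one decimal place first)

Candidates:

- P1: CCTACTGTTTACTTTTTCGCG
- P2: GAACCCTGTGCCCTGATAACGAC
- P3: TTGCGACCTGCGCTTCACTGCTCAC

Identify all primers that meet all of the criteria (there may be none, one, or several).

P1, P2 and P3.

P1 (21 nt, A=2 T=10 G=3 C=6): 3' end GCG has 3 G/C ✓; GC 9/21 = 42.9% ✓ — passes.
P2 (23 nt, A=6 T=4 G=5 C=8): 3' end GAC has 2 G/C ✓; GC 13/23 = 56.5% ✓ — passes.
P3 (25 nt, A=3 T=7 G=5 C=10): 3' end CAC has 2 G/C ✓; GC 15/25 = 60.0% ✓ — passes.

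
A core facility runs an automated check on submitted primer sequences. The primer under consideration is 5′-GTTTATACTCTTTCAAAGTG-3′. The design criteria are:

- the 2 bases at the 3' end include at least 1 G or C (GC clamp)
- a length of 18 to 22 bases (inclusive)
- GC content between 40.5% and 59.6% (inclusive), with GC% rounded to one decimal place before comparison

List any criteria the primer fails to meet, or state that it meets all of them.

Fails: GC content.

Base counts: A=5, T=9, G=3, C=3 (length 20).
GC clamp: 3' end TG has 1 G/C ✓
length: length 20 ✓
GC content: GC 6/20 = 30.0%, outside 40.5–59.6% ✗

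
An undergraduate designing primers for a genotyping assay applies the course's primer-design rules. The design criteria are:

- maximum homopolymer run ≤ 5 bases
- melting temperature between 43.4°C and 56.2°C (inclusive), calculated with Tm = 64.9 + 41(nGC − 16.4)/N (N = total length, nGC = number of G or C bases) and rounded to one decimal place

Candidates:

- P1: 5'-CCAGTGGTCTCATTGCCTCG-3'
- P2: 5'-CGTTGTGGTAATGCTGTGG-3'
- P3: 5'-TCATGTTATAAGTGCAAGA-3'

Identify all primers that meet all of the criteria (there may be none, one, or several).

P1 (20 nt, A=2 T=6 G=5 C=7): longest run = 2 ✓; Tm = 64.9 + 41·(12 − 16.4)/20 = 55.9°C ✓ — passes.
P2 (19 nt, A=2 T=7 G=8 C=2): longest run = 2 ✓; Tm = 64.9 + 41·(10 − 16.4)/19 = 51.1°C ✓ — passes.
P3 (19 nt, A=7 T=6 G=4 C=2): longest run = 2 ✓; Tm = 64.9 + 41·(6 − 16.4)/19 = 42.5°C, outside 43.4–56.2°C ✗ — fails.

P1 and P2.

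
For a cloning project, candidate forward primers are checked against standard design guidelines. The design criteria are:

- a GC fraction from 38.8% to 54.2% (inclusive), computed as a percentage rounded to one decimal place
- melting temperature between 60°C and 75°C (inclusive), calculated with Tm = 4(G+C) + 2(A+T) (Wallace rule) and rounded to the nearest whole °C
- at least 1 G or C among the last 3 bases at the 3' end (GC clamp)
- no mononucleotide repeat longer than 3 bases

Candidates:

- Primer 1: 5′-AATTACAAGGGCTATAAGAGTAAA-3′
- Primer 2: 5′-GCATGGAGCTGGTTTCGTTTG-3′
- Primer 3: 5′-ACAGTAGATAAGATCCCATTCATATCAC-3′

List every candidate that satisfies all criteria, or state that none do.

Primer 1 (24 nt, A=12 T=5 G=5 C=2): GC 7/24 = 29.2%, outside 38.8–54.2% ✗; Tm = 2·17 + 4·7 = 62°C ✓; 3' end AAA has 0 G/C, need ≥1 ✗; longest run = 3 ✓ — fails.
Primer 2 (21 nt, A=2 T=8 G=8 C=3): GC 11/21 = 52.4% ✓; Tm = 2·10 + 4·11 = 64°C ✓; 3' end TTG has 1 G/C ✓; longest run = 3 ✓ — passes.
Primer 3 (28 nt, A=11 T=7 G=3 C=7): GC 10/28 = 35.7%, outside 38.8–54.2% ✗; Tm = 2·18 + 4·10 = 76°C, outside 60–75°C ✗; 3' end CAC has 2 G/C ✓; longest run = 3 ✓ — fails.

Primer 2 only.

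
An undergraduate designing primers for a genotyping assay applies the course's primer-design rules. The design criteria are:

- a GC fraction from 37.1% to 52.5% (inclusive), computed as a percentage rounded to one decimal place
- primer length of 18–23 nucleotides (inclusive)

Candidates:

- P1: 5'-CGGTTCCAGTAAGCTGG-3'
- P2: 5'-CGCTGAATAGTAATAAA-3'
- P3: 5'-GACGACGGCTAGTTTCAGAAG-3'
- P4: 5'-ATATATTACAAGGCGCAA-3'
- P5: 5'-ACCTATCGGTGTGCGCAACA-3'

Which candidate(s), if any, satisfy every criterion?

P3 only.

P1 (17 nt, A=3 T=4 G=6 C=4): GC 10/17 = 58.8%, outside 37.1–52.5% ✗; length 17, outside 18–23 ✗ — fails.
P2 (17 nt, A=8 T=4 G=3 C=2): GC 5/17 = 29.4%, outside 37.1–52.5% ✗; length 17, outside 18–23 ✗ — fails.
P3 (21 nt, A=6 T=4 G=7 C=4): GC 11/21 = 52.4% ✓; length 21 ✓ — passes.
P4 (18 nt, A=8 T=4 G=3 C=3): GC 6/18 = 33.3%, outside 37.1–52.5% ✗; length 18 ✓ — fails.
P5 (20 nt, A=5 T=4 G=5 C=6): GC 11/20 = 55.0%, outside 37.1–52.5% ✗; length 20 ✓ — fails.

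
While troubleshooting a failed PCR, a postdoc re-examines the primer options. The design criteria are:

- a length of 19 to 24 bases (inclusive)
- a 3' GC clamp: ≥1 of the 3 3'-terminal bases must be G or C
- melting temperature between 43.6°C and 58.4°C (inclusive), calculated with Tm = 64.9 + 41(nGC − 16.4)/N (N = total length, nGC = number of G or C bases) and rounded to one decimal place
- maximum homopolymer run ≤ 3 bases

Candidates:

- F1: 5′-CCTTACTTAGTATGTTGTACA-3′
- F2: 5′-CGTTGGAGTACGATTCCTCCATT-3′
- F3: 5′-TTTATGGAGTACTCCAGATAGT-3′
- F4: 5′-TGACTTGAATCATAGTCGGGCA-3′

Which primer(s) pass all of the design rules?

F1 (21 nt, A=5 T=9 G=3 C=4): length 21 ✓; 3' end ACA has 1 G/C ✓; Tm = 64.9 + 41·(7 − 16.4)/21 = 46.5°C ✓; longest run = 2 ✓ — passes.
F2 (23 nt, A=4 T=8 G=5 C=6): length 23 ✓; 3' end ATT has 0 G/C, need ≥1 ✗; Tm = 64.9 + 41·(11 − 16.4)/23 = 55.3°C ✓; longest run = 2 ✓ — fails.
F3 (22 nt, A=6 T=8 G=5 C=3): length 22 ✓; 3' end AGT has 1 G/C ✓; Tm = 64.9 + 41·(8 − 16.4)/22 = 49.2°C ✓; longest run = 3 ✓ — passes.
F4 (22 nt, A=6 T=6 G=6 C=4): length 22 ✓; 3' end GCA has 2 G/C ✓; Tm = 64.9 + 41·(10 − 16.4)/22 = 53.0°C ✓; longest run = 3 ✓ — passes.

F1, F3 and F4.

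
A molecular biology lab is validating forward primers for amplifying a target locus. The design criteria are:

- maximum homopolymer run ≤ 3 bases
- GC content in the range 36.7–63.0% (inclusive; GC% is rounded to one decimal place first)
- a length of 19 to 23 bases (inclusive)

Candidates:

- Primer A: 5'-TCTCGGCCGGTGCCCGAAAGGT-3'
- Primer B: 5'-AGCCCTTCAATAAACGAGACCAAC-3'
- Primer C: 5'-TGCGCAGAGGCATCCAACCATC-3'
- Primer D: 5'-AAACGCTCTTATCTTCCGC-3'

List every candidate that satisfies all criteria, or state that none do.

Primer C and Primer D.

Primer A (22 nt, A=3 T=4 G=8 C=7): longest run = 3 ✓; GC 15/22 = 68.2%, outside 36.7–63.0% ✗; length 22 ✓ — fails.
Primer B (24 nt, A=10 T=3 G=3 C=8): longest run = 3 ✓; GC 11/24 = 45.8% ✓; length 24, outside 19–23 ✗ — fails.
Primer C (22 nt, A=6 T=3 G=5 C=8): longest run = 2 ✓; GC 13/22 = 59.1% ✓; length 22 ✓ — passes.
Primer D (19 nt, A=4 T=6 G=2 C=7): longest run = 3 ✓; GC 9/19 = 47.4% ✓; length 19 ✓ — passes.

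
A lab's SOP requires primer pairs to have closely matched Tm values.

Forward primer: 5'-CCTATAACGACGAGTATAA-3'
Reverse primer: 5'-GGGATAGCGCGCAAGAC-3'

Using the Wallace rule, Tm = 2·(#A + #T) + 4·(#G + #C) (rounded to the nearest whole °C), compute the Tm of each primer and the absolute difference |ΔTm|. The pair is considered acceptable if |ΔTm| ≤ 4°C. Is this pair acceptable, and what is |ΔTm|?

|ΔTm| = 4°C; the pair is acceptable.

Forward: A=8 T=4 G=3 C=4 → Tm = 2·12 + 4·7 = 52°C.
Reverse: A=5 T=1 G=7 C=4 → Tm = 2·6 + 4·11 = 56°C.
|ΔTm| = |52 − 56| = 4°C, ≤ 4°C.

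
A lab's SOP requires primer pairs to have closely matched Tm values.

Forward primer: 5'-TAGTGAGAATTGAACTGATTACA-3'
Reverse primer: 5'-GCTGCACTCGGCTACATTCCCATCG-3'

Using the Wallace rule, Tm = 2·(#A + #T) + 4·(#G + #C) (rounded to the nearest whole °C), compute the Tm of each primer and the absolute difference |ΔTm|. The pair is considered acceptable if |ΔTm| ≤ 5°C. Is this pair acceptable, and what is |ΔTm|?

Forward: A=9 T=7 G=5 C=2 → Tm = 2·16 + 4·7 = 60°C.
Reverse: A=4 T=6 G=5 C=10 → Tm = 2·10 + 4·15 = 80°C.
|ΔTm| = |60 − 80| = 20°C, > 5°C.

|ΔTm| = 20°C; the pair is not acceptable.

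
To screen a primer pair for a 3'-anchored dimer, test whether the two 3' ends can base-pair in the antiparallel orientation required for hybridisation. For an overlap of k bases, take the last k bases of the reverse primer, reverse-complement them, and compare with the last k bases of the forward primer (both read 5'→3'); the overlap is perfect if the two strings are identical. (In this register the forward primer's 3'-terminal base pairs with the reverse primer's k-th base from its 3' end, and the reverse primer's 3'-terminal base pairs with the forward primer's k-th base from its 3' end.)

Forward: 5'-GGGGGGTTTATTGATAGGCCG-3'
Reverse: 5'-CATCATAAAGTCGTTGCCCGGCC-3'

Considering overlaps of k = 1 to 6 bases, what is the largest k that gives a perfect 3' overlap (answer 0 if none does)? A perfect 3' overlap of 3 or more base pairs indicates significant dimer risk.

Longest perfect overlap: 5 complementary base pairs; significant dimer risk (threshold 3).

Last 6 bases (5'→3') — forward …AGGCCG, reverse …CCGGCC.
Reverse complement of the reverse primer's last 6 bases: GGCCGG; its first k bases are the reverse complement of the reverse primer's last k bases, so a perfect k-base overlap needs the forward primer's last k bases to equal them.
Comparing (forward last k vs required): k=1: G vs G ✓; k=2: CG vs GG ✗; k=3: CCG vs GGC ✗; k=4: GCCG vs GGCC ✗; k=5: GGCCG vs GGCCG ✓; k=6: AGGCCG vs GGCCGG ✗.
Perfect overlaps at k = 1, 5; the largest is 5.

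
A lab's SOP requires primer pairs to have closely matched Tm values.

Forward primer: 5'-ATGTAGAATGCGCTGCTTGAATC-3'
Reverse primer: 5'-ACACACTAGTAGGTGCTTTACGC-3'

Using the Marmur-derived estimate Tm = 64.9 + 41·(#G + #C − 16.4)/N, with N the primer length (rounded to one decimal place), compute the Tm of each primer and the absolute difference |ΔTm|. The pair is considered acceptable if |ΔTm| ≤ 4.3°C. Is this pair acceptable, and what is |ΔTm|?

|ΔTm| = 1.8°C; the pair is acceptable.

Forward: G+C = 10, N = 23 → Tm = 64.9 + 41·(10 − 16.4)/23 = 53.5°C.
Reverse: G+C = 11, N = 23 → Tm = 64.9 + 41·(11 − 16.4)/23 = 55.3°C.
|ΔTm| = |53.5 − 55.3| = 1.8°C, ≤ 4.3°C.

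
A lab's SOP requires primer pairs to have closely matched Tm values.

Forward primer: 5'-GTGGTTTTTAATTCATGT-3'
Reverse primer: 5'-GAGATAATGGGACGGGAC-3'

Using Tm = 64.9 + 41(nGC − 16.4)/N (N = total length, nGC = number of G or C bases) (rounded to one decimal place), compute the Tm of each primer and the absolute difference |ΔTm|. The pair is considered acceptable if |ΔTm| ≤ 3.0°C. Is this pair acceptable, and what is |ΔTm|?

Forward: G+C = 5, N = 18 → Tm = 64.9 + 41·(5 − 16.4)/18 = 38.9°C.
Reverse: G+C = 10, N = 18 → Tm = 64.9 + 41·(10 − 16.4)/18 = 50.3°C.
|ΔTm| = |38.9 − 50.3| = 11.4°C, > 3.0°C.

|ΔTm| = 11.4°C; the pair is not acceptable.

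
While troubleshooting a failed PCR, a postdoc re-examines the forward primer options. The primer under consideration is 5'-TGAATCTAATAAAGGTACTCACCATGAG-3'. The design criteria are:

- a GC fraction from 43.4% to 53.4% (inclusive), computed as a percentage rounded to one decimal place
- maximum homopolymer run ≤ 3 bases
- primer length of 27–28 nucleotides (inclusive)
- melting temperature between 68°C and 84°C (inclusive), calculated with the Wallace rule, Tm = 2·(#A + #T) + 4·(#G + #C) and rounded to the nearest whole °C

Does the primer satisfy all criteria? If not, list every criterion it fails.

Base counts: A=11, T=7, G=5, C=5 (length 28).
GC content: GC 10/28 = 35.7%, outside 43.4–53.4% ✗
homopolymer run: longest run = 3 ✓
length: length 28 ✓
Tm: Tm = 2·18 + 4·10 = 76°C ✓

Fails: GC content.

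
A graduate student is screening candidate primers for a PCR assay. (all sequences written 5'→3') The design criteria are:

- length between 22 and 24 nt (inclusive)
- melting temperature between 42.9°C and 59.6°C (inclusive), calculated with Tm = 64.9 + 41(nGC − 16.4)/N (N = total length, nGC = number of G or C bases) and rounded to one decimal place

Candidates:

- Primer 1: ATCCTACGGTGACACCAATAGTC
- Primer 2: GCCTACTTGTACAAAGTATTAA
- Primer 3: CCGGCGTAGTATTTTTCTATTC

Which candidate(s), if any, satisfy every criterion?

Primer 1 (23 nt, A=7 T=5 G=4 C=7): length 23 ✓; Tm = 64.9 + 41·(11 − 16.4)/23 = 55.3°C ✓ — passes.
Primer 2 (22 nt, A=8 T=7 G=3 C=4): length 22 ✓; Tm = 64.9 + 41·(7 − 16.4)/22 = 47.4°C ✓ — passes.
Primer 3 (22 nt, A=3 T=10 G=4 C=5): length 22 ✓; Tm = 64.9 + 41·(9 − 16.4)/22 = 51.1°C ✓ — passes.

Primer 1, Primer 2 and Primer 3.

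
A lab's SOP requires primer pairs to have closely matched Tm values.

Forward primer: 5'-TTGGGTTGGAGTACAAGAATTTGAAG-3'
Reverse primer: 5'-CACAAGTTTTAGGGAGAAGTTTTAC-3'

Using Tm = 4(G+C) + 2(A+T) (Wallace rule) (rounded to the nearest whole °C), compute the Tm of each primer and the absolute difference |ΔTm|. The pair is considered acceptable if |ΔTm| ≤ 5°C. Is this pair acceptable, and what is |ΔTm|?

Forward: A=8 T=8 G=9 C=1 → Tm = 2·16 + 4·10 = 72°C.
Reverse: A=8 T=8 G=6 C=3 → Tm = 2·16 + 4·9 = 68°C.
|ΔTm| = |72 − 68| = 4°C, ≤ 5°C.

|ΔTm| = 4°C; the pair is acceptable.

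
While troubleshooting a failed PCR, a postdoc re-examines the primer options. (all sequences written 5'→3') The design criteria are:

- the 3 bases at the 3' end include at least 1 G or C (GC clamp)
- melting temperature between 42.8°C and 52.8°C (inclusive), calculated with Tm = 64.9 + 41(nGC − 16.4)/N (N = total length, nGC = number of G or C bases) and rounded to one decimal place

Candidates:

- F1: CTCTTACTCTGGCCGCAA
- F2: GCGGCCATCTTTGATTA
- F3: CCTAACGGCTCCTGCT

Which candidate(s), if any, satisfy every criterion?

F1 and F3.

F1 (18 nt, A=3 T=5 G=3 C=7): 3' end CAA has 1 G/C ✓; Tm = 64.9 + 41·(10 − 16.4)/18 = 50.3°C ✓ — passes.
F2 (17 nt, A=3 T=6 G=4 C=4): 3' end TTA has 0 G/C, need ≥1 ✗; Tm = 64.9 + 41·(8 − 16.4)/17 = 44.6°C ✓ — fails.
F3 (16 nt, A=2 T=4 G=3 C=7): 3' end GCT has 2 G/C ✓; Tm = 64.9 + 41·(10 − 16.4)/16 = 48.5°C ✓ — passes.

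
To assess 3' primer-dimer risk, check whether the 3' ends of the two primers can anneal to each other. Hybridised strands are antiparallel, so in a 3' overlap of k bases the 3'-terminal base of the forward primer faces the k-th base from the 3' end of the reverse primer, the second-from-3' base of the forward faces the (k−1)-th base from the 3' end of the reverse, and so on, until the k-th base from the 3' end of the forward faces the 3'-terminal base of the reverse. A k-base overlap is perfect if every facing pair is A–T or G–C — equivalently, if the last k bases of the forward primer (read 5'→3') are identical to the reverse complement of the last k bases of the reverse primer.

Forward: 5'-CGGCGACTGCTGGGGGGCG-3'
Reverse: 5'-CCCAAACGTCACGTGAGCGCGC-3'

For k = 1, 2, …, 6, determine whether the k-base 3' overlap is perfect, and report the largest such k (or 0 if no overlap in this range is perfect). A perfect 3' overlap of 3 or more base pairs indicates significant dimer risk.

Last 6 bases (5'→3') — forward …GGGGCG, reverse …GCGCGC.
Reverse complement of the reverse primer's last 6 bases: GCGCGC; its first k bases are the reverse complement of the reverse primer's last k bases, so a perfect k-base overlap needs the forward primer's last k bases to equal them.
Comparing (forward last k vs required): k=1: G vs G ✓; k=2: CG vs GC ✗; k=3: GCG vs GCG ✓; k=4: GGCG vs GCGC ✗; k=5: GGGCG vs GCGCG ✗; k=6: GGGGCG vs GCGCGC ✗.
Perfect overlaps at k = 1, 3; the largest is 3.

Longest perfect overlap: 3 complementary base pairs; significant dimer risk (threshold 3).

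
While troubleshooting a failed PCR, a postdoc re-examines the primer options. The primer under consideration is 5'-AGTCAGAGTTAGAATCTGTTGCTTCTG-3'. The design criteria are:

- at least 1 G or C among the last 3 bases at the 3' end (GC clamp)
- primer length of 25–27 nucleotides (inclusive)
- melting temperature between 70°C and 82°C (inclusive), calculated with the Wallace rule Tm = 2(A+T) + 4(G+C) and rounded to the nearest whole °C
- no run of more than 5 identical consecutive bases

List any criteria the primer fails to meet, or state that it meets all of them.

Meets all criteria.

Base counts: A=6, T=10, G=7, C=4 (length 27).
GC clamp: 3' end CTG has 2 G/C ✓
length: length 27 ✓
Tm: Tm = 2·16 + 4·11 = 76°C ✓
homopolymer run: longest run = 2 ✓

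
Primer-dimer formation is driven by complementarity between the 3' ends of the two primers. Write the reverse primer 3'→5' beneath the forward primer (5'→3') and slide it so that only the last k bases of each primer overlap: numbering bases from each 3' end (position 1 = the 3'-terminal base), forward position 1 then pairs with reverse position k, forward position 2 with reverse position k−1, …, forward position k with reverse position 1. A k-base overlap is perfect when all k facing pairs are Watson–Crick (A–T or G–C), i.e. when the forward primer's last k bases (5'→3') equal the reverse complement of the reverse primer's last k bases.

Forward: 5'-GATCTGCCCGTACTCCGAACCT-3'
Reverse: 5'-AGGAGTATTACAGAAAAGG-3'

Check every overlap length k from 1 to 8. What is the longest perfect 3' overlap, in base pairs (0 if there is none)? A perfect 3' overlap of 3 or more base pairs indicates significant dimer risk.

Last 8 bases (5'→3') — forward …CCGAACCT, reverse …AGAAAAGG.
Reverse complement of the reverse primer's last 8 bases: CCTTTTCT; its first k bases are the reverse complement of the reverse primer's last k bases, so a perfect k-base overlap needs the forward primer's last k bases to equal them.
Comparing (forward last k vs required): k=1: T vs C ✗; k=2: CT vs CC ✗; k=3: CCT vs CCT ✓; k=4: ACCT vs CCTT ✗; k=5: AACCT vs CCTTT ✗; k=6: GAACCT vs CCTTTT ✗; k=7: CGAACCT vs CCTTTTC ✗; k=8: CCGAACCT vs CCTTTTCT ✗.
Only k = 3 is perfect, so the longest perfect 3' overlap is 3.

Longest perfect overlap: 3 complementary base pairs; significant dimer risk (threshold 3).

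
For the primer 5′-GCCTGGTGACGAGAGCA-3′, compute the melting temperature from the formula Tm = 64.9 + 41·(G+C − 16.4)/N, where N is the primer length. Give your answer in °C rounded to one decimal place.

Base counts: A=4, T=2, G=7, C=4; G+C = 11, N = 17.
Tm = 64.9 + 41·(11 − 16.4)/17 = 64.9 + -221.40/17 = 51.9°C.

51.9°C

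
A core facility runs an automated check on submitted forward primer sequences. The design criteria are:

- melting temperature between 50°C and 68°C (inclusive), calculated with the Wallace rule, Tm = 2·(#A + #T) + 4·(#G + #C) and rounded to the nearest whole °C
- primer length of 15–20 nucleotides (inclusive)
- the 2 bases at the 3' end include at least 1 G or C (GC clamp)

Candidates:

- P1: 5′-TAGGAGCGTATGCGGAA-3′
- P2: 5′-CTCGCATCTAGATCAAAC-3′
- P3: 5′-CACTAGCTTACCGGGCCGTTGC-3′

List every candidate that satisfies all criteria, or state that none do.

P2 only.

P1 (17 nt, A=5 T=3 G=7 C=2): Tm = 2·8 + 4·9 = 52°C ✓; length 17 ✓; 3' end AA has 0 G/C, need ≥1 ✗ — fails.
P2 (18 nt, A=6 T=4 G=2 C=6): Tm = 2·10 + 4·8 = 52°C ✓; length 18 ✓; 3' end AC has 1 G/C ✓ — passes.
P3 (22 nt, A=3 T=5 G=6 C=8): Tm = 2·8 + 4·14 = 72°C, outside 50–68°C ✗; length 22, outside 15–20 ✗; 3' end GC has 2 G/C ✓ — fails.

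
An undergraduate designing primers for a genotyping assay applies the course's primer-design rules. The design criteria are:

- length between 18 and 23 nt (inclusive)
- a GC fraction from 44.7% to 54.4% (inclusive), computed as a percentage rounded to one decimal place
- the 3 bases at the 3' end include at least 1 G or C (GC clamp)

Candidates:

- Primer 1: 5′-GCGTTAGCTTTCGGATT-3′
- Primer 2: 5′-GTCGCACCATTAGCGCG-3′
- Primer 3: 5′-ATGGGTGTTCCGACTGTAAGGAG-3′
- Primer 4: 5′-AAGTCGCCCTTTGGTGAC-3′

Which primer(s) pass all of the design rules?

Primer 3 only.

Primer 1 (17 nt, A=2 T=7 G=5 C=3): length 17, outside 18–23 ✗; GC 8/17 = 47.1% ✓; 3' end ATT has 0 G/C, need ≥1 ✗ — fails.
Primer 2 (17 nt, A=3 T=3 G=5 C=6): length 17, outside 18–23 ✗; GC 11/17 = 64.7%, outside 44.7–54.4% ✗; 3' end GCG has 3 G/C ✓ — fails.
Primer 3 (23 nt, A=5 T=6 G=9 C=3): length 23 ✓; GC 12/23 = 52.2% ✓; 3' end GAG has 2 G/C ✓ — passes.
Primer 4 (18 nt, A=3 T=5 G=5 C=5): length 18 ✓; GC 10/18 = 55.6%, outside 44.7–54.4% ✗; 3' end GAC has 2 G/C ✓ — fails.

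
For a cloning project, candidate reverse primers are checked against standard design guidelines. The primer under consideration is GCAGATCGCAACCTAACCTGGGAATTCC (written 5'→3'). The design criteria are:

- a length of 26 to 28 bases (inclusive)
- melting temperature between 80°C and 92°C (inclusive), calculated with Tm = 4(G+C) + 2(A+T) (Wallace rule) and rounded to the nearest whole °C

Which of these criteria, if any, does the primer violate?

Base counts: A=8, T=5, G=6, C=9 (length 28).
length: length 28 ✓
Tm: Tm = 2·13 + 4·15 = 86°C ✓

Meets all criteria.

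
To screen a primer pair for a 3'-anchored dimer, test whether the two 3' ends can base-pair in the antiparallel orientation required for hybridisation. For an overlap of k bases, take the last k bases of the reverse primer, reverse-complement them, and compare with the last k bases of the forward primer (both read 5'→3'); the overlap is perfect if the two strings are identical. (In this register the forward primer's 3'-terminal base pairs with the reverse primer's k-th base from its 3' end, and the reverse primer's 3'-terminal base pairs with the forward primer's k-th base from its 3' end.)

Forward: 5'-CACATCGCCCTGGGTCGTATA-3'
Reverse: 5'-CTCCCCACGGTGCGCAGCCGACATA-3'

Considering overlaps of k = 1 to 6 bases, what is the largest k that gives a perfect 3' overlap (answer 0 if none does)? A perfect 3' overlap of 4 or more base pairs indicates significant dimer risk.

Last 6 bases (5'→3') — forward …CGTATA, reverse …GACATA.
Reverse complement of the reverse primer's last 6 bases: TATGTC; its first k bases are the reverse complement of the reverse primer's last k bases, so a perfect k-base overlap needs the forward primer's last k bases to equal them.
Comparing (forward last k vs required): k=1: A vs T ✗; k=2: TA vs TA ✓; k=3: ATA vs TAT ✗; k=4: TATA vs TATG ✗; k=5: GTATA vs TATGT ✗; k=6: CGTATA vs TATGTC ✗.
Only k = 2 is perfect, so the longest perfect 3' overlap is 2.

Longest perfect overlap: 2 complementary base pairs; below the dimer-risk threshold (threshold 4).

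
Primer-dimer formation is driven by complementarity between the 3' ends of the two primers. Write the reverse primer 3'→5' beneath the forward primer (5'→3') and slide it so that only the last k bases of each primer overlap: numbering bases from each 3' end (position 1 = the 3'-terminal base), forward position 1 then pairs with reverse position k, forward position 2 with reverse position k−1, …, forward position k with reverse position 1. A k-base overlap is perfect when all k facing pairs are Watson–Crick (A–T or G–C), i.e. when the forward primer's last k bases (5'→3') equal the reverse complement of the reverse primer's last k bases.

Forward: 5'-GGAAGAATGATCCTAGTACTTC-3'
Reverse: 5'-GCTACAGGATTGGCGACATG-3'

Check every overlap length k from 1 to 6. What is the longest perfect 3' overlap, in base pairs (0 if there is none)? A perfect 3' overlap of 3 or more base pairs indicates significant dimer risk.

Longest perfect overlap: 1 complementary base pair; below the dimer-risk threshold (threshold 3).

Last 6 bases (5'→3') — forward …TACTTC, reverse …GACATG.
Reverse complement of the reverse primer's last 6 bases: CATGTC; its first k bases are the reverse complement of the reverse primer's last k bases, so a perfect k-base overlap needs the forward primer's last k bases to equal them.
Comparing (forward last k vs required): k=1: C vs C ✓; k=2: TC vs CA ✗; k=3: TTC vs CAT ✗; k=4: CTTC vs CATG ✗; k=5: ACTTC vs CATGT ✗; k=6: TACTTC vs CATGTC ✗.
Only k = 1 is perfect, so the longest perfect 3' overlap is 1.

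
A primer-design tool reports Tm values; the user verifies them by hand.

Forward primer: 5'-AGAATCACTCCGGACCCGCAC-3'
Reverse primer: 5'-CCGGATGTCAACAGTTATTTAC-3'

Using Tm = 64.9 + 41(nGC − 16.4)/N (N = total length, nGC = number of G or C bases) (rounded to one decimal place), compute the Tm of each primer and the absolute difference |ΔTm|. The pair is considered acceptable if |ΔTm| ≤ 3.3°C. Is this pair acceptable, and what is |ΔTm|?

Forward: G+C = 13, N = 21 → Tm = 64.9 + 41·(13 − 16.4)/21 = 58.3°C.
Reverse: G+C = 9, N = 22 → Tm = 64.9 + 41·(9 − 16.4)/22 = 51.1°C.
|ΔTm| = |58.3 − 51.1| = 7.2°C, > 3.3°C.

|ΔTm| = 7.2°C; the pair is not acceptable.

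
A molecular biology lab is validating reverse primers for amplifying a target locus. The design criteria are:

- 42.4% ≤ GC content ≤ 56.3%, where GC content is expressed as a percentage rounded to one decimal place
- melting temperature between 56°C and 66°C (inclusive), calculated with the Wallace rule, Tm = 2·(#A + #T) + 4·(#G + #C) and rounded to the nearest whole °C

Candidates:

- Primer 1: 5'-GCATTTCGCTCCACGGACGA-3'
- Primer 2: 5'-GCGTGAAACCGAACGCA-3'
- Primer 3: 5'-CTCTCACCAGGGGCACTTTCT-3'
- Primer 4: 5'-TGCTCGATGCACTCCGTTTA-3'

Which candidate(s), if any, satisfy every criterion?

Primer 1 (20 nt, A=4 T=4 G=5 C=7): GC 12/20 = 60.0%, outside 42.4–56.3% ✗; Tm = 2·8 + 4·12 = 64°C ✓ — fails.
Primer 2 (17 nt, A=6 T=1 G=5 C=5): GC 10/17 = 58.8%, outside 42.4–56.3% ✗; Tm = 2·7 + 4·10 = 54°C, outside 56–66°C ✗ — fails.
Primer 3 (21 nt, A=3 T=6 G=4 C=8): GC 12/21 = 57.1%, outside 42.4–56.3% ✗; Tm = 2·9 + 4·12 = 66°C ✓ — fails.
Primer 4 (20 nt, A=3 T=7 G=4 C=6): GC 10/20 = 50.0% ✓; Tm = 2·10 + 4·10 = 60°C ✓ — passes.

Primer 4 only.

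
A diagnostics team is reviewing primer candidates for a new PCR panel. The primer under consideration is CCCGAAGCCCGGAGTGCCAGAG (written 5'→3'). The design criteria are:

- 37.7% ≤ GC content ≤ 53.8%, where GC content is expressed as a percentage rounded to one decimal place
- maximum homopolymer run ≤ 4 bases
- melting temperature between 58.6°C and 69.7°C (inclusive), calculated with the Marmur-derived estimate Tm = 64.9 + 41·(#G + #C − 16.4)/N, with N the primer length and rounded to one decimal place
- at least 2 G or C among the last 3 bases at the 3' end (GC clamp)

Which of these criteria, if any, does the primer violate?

Fails: GC content.

Base counts: A=5, T=1, G=8, C=8 (length 22).
GC content: GC 16/22 = 72.7%, outside 37.7–53.8% ✗
homopolymer run: longest run = 3 ✓
Tm: Tm = 64.9 + 41·(16 − 16.4)/22 = 64.2°C ✓
GC clamp: 3' end GAG has 2 G/C ✓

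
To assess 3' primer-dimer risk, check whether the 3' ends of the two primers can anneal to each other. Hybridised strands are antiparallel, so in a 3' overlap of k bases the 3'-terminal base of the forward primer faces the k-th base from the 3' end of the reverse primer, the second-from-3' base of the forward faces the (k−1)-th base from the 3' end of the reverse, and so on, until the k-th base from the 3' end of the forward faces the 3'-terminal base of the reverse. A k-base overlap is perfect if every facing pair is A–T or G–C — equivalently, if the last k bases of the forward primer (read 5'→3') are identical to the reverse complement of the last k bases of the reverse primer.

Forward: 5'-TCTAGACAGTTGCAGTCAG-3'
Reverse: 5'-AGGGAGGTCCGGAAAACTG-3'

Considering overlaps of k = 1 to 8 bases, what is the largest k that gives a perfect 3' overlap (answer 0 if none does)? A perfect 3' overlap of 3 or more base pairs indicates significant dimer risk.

Last 8 bases (5'→3') — forward …GCAGTCAG, reverse …GAAAACTG.
Reverse complement of the reverse primer's last 8 bases: CAGTTTTC; its first k bases are the reverse complement of the reverse primer's last k bases, so a perfect k-base overlap needs the forward primer's last k bases to equal them.
Comparing (forward last k vs required): k=1: G vs C ✗; k=2: AG vs CA ✗; k=3: CAG vs CAG ✓; k=4: TCAG vs CAGT ✗; k=5: GTCAG vs CAGTT ✗; k=6: AGTCAG vs CAGTTT ✗; k=7: CAGTCAG vs CAGTTTT ✗; k=8: GCAGTCAG vs CAGTTTTC ✗.
Only k = 3 is perfect, so the longest perfect 3' overlap is 3.

Longest perfect overlap: 3 complementary base pairs; significant dimer risk (threshold 3).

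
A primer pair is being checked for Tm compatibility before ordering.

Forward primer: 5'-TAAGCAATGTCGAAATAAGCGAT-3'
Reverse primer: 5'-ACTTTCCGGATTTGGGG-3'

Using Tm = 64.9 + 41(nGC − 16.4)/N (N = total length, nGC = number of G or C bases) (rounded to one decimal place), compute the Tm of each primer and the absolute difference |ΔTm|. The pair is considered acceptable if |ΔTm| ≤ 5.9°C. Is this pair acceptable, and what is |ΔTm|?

|ΔTm| = 2.8°C; the pair is acceptable.

Forward: G+C = 8, N = 23 → Tm = 64.9 + 41·(8 − 16.4)/23 = 49.9°C.
Reverse: G+C = 9, N = 17 → Tm = 64.9 + 41·(9 − 16.4)/17 = 47.1°C.
|ΔTm| = |49.9 − 47.1| = 2.8°C, ≤ 5.9°C.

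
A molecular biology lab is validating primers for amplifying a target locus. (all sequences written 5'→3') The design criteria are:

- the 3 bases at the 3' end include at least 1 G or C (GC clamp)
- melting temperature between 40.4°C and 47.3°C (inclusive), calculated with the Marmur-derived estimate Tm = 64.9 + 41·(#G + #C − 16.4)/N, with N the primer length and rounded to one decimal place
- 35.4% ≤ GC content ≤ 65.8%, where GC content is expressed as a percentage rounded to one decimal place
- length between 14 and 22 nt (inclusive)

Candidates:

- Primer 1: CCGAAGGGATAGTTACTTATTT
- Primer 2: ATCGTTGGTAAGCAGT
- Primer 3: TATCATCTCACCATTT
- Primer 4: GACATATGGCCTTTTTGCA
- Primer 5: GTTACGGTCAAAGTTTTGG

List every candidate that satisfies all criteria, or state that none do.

Primer 2, Primer 4 and Primer 5.

Primer 1 (22 nt, A=6 T=8 G=5 C=3): 3' end TTT has 0 G/C, need ≥1 ✗; Tm = 64.9 + 41·(8 − 16.4)/22 = 49.2°C, outside 40.4–47.3°C ✗; GC 8/22 = 36.4% ✓; length 22 ✓ — fails.
Primer 2 (16 nt, A=4 T=5 G=5 C=2): 3' end AGT has 1 G/C ✓; Tm = 64.9 + 41·(7 − 16.4)/16 = 40.8°C ✓; GC 7/16 = 43.8% ✓; length 16 ✓ — passes.
Primer 3 (16 nt, A=4 T=7 G=0 C=5): 3' end TTT has 0 G/C, need ≥1 ✗; Tm = 64.9 + 41·(5 − 16.4)/16 = 35.7°C, outside 40.4–47.3°C ✗; GC 5/16 = 31.3%, outside 35.4–65.8% ✗; length 16 ✓ — fails.
Primer 4 (19 nt, A=4 T=7 G=4 C=4): 3' end GCA has 2 G/C ✓; Tm = 64.9 + 41·(8 − 16.4)/19 = 46.8°C ✓; GC 8/19 = 42.1% ✓; length 19 ✓ — passes.
Primer 5 (19 nt, A=4 T=7 G=6 C=2): 3' end TGG has 2 G/C ✓; Tm = 64.9 + 41·(8 − 16.4)/19 = 46.8°C ✓; GC 8/19 = 42.1% ✓; length 19 ✓ — passes.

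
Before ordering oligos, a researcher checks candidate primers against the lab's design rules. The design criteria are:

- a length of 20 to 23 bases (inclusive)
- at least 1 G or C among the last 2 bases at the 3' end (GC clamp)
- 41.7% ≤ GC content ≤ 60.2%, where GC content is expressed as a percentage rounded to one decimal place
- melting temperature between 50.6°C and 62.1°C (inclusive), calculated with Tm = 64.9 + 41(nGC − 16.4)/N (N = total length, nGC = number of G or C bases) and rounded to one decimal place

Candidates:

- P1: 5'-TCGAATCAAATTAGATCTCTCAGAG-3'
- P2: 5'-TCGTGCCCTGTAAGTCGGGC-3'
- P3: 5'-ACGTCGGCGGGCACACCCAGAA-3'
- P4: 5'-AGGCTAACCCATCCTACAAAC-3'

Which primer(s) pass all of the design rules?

P4 only.

P1 (25 nt, A=9 T=7 G=4 C=5): length 25, outside 20–23 ✗; 3' end AG has 1 G/C ✓; GC 9/25 = 36.0%, outside 41.7–60.2% ✗; Tm = 64.9 + 41·(9 − 16.4)/25 = 52.8°C ✓ — fails.
P2 (20 nt, A=2 T=5 G=7 C=6): length 20 ✓; 3' end GC has 2 G/C ✓; GC 13/20 = 65.0%, outside 41.7–60.2% ✗; Tm = 64.9 + 41·(13 − 16.4)/20 = 57.9°C ✓ — fails.
P3 (22 nt, A=6 T=1 G=7 C=8): length 22 ✓; 3' end AA has 0 G/C, need ≥1 ✗; GC 15/22 = 68.2%, outside 41.7–60.2% ✗; Tm = 64.9 + 41·(15 − 16.4)/22 = 62.3°C, outside 50.6–62.1°C ✗ — fails.
P4 (21 nt, A=8 T=3 G=2 C=8): length 21 ✓; 3' end AC has 1 G/C ✓; GC 10/21 = 47.6% ✓; Tm = 64.9 + 41·(10 − 16.4)/21 = 52.4°C ✓ — passes.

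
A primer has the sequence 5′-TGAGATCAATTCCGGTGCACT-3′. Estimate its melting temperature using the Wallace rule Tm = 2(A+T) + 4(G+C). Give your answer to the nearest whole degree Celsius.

Base counts: A=5, T=6, G=5, C=5 (length 21).
Tm = 2·(5+6) + 4·(5+5) = 2·11 + 4·10 = 22 + 40 = 62°C.

62°C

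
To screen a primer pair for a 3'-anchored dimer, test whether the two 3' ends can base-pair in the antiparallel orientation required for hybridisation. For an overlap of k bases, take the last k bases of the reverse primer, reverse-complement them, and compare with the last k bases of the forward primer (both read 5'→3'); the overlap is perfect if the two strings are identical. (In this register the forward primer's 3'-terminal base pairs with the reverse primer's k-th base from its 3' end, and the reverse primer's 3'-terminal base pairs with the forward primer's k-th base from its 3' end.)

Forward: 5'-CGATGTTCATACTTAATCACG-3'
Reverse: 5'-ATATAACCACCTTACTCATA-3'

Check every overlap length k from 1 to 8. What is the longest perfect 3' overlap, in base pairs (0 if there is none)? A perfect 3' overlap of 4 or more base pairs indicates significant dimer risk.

Longest perfect overlap: 0 complementary base pairs; below the dimer-risk threshold (threshold 4).

Last 8 bases (5'→3') — forward …TAATCACG, reverse …TACTCATA.
Reverse complement of the reverse primer's last 8 bases: TATGAGTA; its first k bases are the reverse complement of the reverse primer's last k bases, so a perfect k-base overlap needs the forward primer's last k bases to equal them.
Comparing (forward last k vs required): k=1: G vs T ✗; k=2: CG vs TA ✗; k=3: ACG vs TAT ✗; k=4: CACG vs TATG ✗; k=5: TCACG vs TATGA ✗; k=6: ATCACG vs TATGAG ✗; k=7: AATCACG vs TATGAGT ✗; k=8: TAATCACG vs TATGAGTA ✗.
No overlap length from 1 to 8 is perfect, so the longest perfect 3' overlap is 0.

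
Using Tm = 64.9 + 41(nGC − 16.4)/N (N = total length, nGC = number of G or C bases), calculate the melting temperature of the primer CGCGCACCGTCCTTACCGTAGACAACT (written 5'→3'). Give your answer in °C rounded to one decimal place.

64.3°C

Base counts: A=6, T=5, G=5, C=11; G+C = 16, N = 27.
Tm = 64.9 + 41·(16 − 16.4)/27 = 64.9 + -16.40/27 = 64.3°C.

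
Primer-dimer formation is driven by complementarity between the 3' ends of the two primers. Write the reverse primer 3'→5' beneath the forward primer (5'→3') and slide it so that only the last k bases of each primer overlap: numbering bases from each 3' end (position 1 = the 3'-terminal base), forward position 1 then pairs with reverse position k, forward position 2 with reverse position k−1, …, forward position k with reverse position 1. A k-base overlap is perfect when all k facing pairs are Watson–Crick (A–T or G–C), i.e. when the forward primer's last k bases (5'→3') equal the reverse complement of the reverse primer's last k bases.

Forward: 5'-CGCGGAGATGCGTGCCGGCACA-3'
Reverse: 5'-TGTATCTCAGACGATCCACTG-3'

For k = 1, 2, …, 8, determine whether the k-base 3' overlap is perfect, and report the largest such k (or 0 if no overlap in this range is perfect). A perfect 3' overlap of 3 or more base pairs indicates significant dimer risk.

Last 8 bases (5'→3') — forward …CCGGCACA, reverse …ATCCACTG.
Reverse complement of the reverse primer's last 8 bases: CAGTGGAT; its first k bases are the reverse complement of the reverse primer's last k bases, so a perfect k-base overlap needs the forward primer's last k bases to equal them.
Comparing (forward last k vs required): k=1: A vs C ✗; k=2: CA vs CA ✓; k=3: ACA vs CAG ✗; k=4: CACA vs CAGT ✗; k=5: GCACA vs CAGTG ✗; k=6: GGCACA vs CAGTGG ✗; k=7: CGGCACA vs CAGTGGA ✗; k=8: CCGGCACA vs CAGTGGAT ✗.
Only k = 2 is perfect, so the longest perfect 3' overlap is 2.

Longest perfect overlap: 2 complementary base pairs; below the dimer-risk threshold (threshold 3).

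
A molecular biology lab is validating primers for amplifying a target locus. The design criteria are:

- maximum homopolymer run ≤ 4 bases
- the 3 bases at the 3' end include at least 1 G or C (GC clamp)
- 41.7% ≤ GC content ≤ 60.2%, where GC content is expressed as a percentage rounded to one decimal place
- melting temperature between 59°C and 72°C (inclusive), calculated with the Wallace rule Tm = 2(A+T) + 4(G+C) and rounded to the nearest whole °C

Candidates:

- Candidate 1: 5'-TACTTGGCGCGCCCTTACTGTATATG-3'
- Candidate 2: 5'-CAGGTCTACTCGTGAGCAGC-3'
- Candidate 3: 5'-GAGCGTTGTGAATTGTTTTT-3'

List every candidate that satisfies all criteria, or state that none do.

Candidate 1 (26 nt, A=4 T=9 G=6 C=7): longest run = 3 ✓; 3' end ATG has 1 G/C ✓; GC 13/26 = 50.0% ✓; Tm = 2·13 + 4·13 = 78°C, outside 59–72°C ✗ — fails.
Candidate 2 (20 nt, A=4 T=4 G=6 C=6): longest run = 2 ✓; 3' end AGC has 2 G/C ✓; GC 12/20 = 60.0% ✓; Tm = 2·8 + 4·12 = 64°C ✓ — passes.
Candidate 3 (20 nt, A=3 T=10 G=6 C=1): longest run = 5, exceeds 4 ✗; 3' end TTT has 0 G/C, need ≥1 ✗; GC 7/20 = 35.0%, outside 41.7–60.2% ✗; Tm = 2·13 + 4·7 = 54°C, outside 59–72°C ✗ — fails.

Candidate 2 only.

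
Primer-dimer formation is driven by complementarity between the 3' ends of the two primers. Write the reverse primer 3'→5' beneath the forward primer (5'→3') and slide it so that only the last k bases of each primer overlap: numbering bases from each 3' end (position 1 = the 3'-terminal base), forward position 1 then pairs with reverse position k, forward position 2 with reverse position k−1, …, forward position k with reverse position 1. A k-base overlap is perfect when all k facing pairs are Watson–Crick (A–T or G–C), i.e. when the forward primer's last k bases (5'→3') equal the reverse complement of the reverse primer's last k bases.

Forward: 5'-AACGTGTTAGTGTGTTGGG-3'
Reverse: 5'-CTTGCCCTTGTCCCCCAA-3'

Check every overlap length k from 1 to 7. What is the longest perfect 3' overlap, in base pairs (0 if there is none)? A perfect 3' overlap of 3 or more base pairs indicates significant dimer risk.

Last 7 bases (5'→3') — forward …TGTTGGG, reverse …CCCCCAA.
Reverse complement of the reverse primer's last 7 bases: TTGGGGG; its first k bases are the reverse complement of the reverse primer's last k bases, so a perfect k-base overlap needs the forward primer's last k bases to equal them.
Comparing (forward last k vs required): k=1: G vs T ✗; k=2: GG vs TT ✗; k=3: GGG vs TTG ✗; k=4: TGGG vs TTGG ✗; k=5: TTGGG vs TTGGG ✓; k=6: GTTGGG vs TTGGGG ✗; k=7: TGTTGGG vs TTGGGGG ✗.
Only k = 5 is perfect, so the longest perfect 3' overlap is 5.

Longest perfect overlap: 5 complementary base pairs; significant dimer risk (threshold 3).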